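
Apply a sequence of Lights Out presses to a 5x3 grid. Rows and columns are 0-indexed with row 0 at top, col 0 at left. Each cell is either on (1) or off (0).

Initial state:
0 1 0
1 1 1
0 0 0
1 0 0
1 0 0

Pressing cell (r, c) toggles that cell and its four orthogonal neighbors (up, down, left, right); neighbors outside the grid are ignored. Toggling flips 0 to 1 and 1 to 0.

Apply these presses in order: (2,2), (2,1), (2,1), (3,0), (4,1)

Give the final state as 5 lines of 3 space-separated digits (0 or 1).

After press 1 at (2,2):
0 1 0
1 1 0
0 1 1
1 0 1
1 0 0

After press 2 at (2,1):
0 1 0
1 0 0
1 0 0
1 1 1
1 0 0

After press 3 at (2,1):
0 1 0
1 1 0
0 1 1
1 0 1
1 0 0

After press 4 at (3,0):
0 1 0
1 1 0
1 1 1
0 1 1
0 0 0

After press 5 at (4,1):
0 1 0
1 1 0
1 1 1
0 0 1
1 1 1

Answer: 0 1 0
1 1 0
1 1 1
0 0 1
1 1 1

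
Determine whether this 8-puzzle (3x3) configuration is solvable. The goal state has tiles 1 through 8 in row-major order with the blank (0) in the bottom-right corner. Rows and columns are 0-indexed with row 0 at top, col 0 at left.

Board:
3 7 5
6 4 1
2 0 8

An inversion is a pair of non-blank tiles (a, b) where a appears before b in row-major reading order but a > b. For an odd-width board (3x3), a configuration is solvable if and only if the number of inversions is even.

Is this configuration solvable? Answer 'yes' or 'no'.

Inversions (pairs i<j in row-major order where tile[i] > tile[j] > 0): 15
15 is odd, so the puzzle is not solvable.

Answer: no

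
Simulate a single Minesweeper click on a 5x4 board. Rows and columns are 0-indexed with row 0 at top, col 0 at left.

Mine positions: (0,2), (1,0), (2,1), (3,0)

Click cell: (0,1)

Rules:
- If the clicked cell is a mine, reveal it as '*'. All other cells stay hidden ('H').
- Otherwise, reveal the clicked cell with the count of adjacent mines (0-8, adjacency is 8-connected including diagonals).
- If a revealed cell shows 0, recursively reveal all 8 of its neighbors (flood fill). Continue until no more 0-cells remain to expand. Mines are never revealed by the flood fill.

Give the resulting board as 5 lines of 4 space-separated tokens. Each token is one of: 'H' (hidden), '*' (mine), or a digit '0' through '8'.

H 2 H H
H H H H
H H H H
H H H H
H H H H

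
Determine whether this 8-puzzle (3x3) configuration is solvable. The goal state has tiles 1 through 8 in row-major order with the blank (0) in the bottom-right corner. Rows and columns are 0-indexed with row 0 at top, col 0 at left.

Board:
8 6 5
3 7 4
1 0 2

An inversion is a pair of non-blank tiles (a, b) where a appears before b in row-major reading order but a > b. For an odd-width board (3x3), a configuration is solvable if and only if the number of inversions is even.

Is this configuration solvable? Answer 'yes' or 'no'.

Answer: no

Derivation:
Inversions (pairs i<j in row-major order where tile[i] > tile[j] > 0): 23
23 is odd, so the puzzle is not solvable.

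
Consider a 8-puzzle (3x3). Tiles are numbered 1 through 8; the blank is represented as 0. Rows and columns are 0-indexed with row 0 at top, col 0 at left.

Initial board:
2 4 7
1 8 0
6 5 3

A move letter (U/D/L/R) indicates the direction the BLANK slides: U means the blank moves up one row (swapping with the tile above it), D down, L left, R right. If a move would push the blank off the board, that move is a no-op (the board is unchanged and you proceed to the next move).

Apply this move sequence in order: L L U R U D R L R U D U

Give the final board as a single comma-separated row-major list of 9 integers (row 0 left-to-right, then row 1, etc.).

After move 1 (L):
2 4 7
1 0 8
6 5 3

After move 2 (L):
2 4 7
0 1 8
6 5 3

After move 3 (U):
0 4 7
2 1 8
6 5 3

After move 4 (R):
4 0 7
2 1 8
6 5 3

After move 5 (U):
4 0 7
2 1 8
6 5 3

After move 6 (D):
4 1 7
2 0 8
6 5 3

After move 7 (R):
4 1 7
2 8 0
6 5 3

After move 8 (L):
4 1 7
2 0 8
6 5 3

After move 9 (R):
4 1 7
2 8 0
6 5 3

After move 10 (U):
4 1 0
2 8 7
6 5 3

After move 11 (D):
4 1 7
2 8 0
6 5 3

After move 12 (U):
4 1 0
2 8 7
6 5 3

Answer: 4, 1, 0, 2, 8, 7, 6, 5, 3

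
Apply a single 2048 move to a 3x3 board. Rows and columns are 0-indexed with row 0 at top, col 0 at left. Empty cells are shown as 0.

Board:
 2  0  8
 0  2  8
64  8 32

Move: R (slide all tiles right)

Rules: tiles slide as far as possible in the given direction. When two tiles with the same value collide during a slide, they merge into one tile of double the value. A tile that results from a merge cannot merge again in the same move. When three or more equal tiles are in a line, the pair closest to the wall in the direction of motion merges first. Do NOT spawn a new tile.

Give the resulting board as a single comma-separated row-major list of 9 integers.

Slide right:
row 0: [2, 0, 8] -> [0, 2, 8]
row 1: [0, 2, 8] -> [0, 2, 8]
row 2: [64, 8, 32] -> [64, 8, 32]

Answer: 0, 2, 8, 0, 2, 8, 64, 8, 32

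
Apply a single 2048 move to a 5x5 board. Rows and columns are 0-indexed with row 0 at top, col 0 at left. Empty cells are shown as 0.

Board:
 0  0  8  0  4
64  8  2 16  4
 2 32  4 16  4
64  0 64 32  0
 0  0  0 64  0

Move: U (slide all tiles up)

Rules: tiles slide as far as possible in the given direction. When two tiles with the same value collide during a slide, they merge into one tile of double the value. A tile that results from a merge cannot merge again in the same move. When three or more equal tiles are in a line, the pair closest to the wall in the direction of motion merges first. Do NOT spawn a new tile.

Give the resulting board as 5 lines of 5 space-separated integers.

Slide up:
col 0: [0, 64, 2, 64, 0] -> [64, 2, 64, 0, 0]
col 1: [0, 8, 32, 0, 0] -> [8, 32, 0, 0, 0]
col 2: [8, 2, 4, 64, 0] -> [8, 2, 4, 64, 0]
col 3: [0, 16, 16, 32, 64] -> [32, 32, 64, 0, 0]
col 4: [4, 4, 4, 0, 0] -> [8, 4, 0, 0, 0]

Answer: 64  8  8 32  8
 2 32  2 32  4
64  0  4 64  0
 0  0 64  0  0
 0  0  0  0  0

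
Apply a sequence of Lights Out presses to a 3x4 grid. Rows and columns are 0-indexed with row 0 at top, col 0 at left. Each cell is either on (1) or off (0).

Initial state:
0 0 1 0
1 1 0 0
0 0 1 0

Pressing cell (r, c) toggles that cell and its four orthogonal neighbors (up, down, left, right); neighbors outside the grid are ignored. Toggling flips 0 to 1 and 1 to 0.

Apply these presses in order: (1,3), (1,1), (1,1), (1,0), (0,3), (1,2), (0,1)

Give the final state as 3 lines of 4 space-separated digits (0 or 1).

Answer: 0 1 0 0
0 0 0 1
1 0 0 1

Derivation:
After press 1 at (1,3):
0 0 1 1
1 1 1 1
0 0 1 1

After press 2 at (1,1):
0 1 1 1
0 0 0 1
0 1 1 1

After press 3 at (1,1):
0 0 1 1
1 1 1 1
0 0 1 1

After press 4 at (1,0):
1 0 1 1
0 0 1 1
1 0 1 1

After press 5 at (0,3):
1 0 0 0
0 0 1 0
1 0 1 1

After press 6 at (1,2):
1 0 1 0
0 1 0 1
1 0 0 1

After press 7 at (0,1):
0 1 0 0
0 0 0 1
1 0 0 1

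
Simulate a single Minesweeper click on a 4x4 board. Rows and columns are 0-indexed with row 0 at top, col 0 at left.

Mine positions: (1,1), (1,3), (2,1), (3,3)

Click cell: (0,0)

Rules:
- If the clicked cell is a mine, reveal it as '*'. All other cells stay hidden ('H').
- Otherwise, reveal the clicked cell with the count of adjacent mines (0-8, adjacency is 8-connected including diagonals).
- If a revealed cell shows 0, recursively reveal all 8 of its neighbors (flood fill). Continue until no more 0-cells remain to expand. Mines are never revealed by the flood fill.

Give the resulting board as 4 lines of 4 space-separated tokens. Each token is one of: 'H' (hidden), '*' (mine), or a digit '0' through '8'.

1 H H H
H H H H
H H H H
H H H H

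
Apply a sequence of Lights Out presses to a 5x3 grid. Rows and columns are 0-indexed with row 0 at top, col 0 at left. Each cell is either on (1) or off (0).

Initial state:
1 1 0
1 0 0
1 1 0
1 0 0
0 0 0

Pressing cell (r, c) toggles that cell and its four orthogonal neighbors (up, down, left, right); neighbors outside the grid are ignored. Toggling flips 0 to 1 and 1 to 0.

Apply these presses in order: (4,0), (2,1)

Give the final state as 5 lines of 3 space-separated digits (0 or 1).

Answer: 1 1 0
1 1 0
0 0 1
0 1 0
1 1 0

Derivation:
After press 1 at (4,0):
1 1 0
1 0 0
1 1 0
0 0 0
1 1 0

After press 2 at (2,1):
1 1 0
1 1 0
0 0 1
0 1 0
1 1 0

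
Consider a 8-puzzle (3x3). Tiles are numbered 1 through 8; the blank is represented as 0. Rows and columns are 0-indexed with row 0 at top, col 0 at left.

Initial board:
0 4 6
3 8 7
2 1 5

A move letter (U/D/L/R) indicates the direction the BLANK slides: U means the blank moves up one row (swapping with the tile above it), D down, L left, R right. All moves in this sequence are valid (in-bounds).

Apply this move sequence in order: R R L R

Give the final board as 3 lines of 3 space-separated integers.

After move 1 (R):
4 0 6
3 8 7
2 1 5

After move 2 (R):
4 6 0
3 8 7
2 1 5

After move 3 (L):
4 0 6
3 8 7
2 1 5

After move 4 (R):
4 6 0
3 8 7
2 1 5

Answer: 4 6 0
3 8 7
2 1 5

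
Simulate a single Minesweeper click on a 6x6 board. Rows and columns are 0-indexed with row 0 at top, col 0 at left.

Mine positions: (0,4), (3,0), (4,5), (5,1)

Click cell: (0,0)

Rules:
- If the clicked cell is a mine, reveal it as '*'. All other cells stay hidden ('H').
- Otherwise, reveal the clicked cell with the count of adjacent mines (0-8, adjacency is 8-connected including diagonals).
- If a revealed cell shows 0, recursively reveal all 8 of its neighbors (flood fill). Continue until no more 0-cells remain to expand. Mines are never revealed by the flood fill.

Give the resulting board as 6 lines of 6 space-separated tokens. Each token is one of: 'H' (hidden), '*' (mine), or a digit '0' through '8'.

0 0 0 1 H H
0 0 0 1 1 1
1 1 0 0 0 0
H 1 0 0 1 1
H 2 1 0 1 H
H H 1 0 1 H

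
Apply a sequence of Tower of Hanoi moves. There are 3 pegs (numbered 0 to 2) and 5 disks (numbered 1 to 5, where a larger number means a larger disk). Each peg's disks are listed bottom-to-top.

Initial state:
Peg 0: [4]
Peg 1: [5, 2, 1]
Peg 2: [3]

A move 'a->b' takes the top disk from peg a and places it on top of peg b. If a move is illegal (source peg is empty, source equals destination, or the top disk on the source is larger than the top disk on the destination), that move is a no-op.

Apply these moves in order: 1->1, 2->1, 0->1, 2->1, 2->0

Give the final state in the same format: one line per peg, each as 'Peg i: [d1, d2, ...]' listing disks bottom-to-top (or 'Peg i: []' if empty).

After move 1 (1->1):
Peg 0: [4]
Peg 1: [5, 2, 1]
Peg 2: [3]

After move 2 (2->1):
Peg 0: [4]
Peg 1: [5, 2, 1]
Peg 2: [3]

After move 3 (0->1):
Peg 0: [4]
Peg 1: [5, 2, 1]
Peg 2: [3]

After move 4 (2->1):
Peg 0: [4]
Peg 1: [5, 2, 1]
Peg 2: [3]

After move 5 (2->0):
Peg 0: [4, 3]
Peg 1: [5, 2, 1]
Peg 2: []

Answer: Peg 0: [4, 3]
Peg 1: [5, 2, 1]
Peg 2: []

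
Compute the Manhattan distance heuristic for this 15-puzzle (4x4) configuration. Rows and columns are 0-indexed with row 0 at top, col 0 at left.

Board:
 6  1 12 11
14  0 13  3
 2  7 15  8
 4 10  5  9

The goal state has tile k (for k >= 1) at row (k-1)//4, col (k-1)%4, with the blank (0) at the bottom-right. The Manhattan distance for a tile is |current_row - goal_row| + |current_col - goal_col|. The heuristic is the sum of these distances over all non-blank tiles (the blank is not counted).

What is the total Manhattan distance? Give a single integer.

Answer: 40

Derivation:
Tile 6: at (0,0), goal (1,1), distance |0-1|+|0-1| = 2
Tile 1: at (0,1), goal (0,0), distance |0-0|+|1-0| = 1
Tile 12: at (0,2), goal (2,3), distance |0-2|+|2-3| = 3
Tile 11: at (0,3), goal (2,2), distance |0-2|+|3-2| = 3
Tile 14: at (1,0), goal (3,1), distance |1-3|+|0-1| = 3
Tile 13: at (1,2), goal (3,0), distance |1-3|+|2-0| = 4
Tile 3: at (1,3), goal (0,2), distance |1-0|+|3-2| = 2
Tile 2: at (2,0), goal (0,1), distance |2-0|+|0-1| = 3
Tile 7: at (2,1), goal (1,2), distance |2-1|+|1-2| = 2
Tile 15: at (2,2), goal (3,2), distance |2-3|+|2-2| = 1
Tile 8: at (2,3), goal (1,3), distance |2-1|+|3-3| = 1
Tile 4: at (3,0), goal (0,3), distance |3-0|+|0-3| = 6
Tile 10: at (3,1), goal (2,1), distance |3-2|+|1-1| = 1
Tile 5: at (3,2), goal (1,0), distance |3-1|+|2-0| = 4
Tile 9: at (3,3), goal (2,0), distance |3-2|+|3-0| = 4
Sum: 2 + 1 + 3 + 3 + 3 + 4 + 2 + 3 + 2 + 1 + 1 + 6 + 1 + 4 + 4 = 40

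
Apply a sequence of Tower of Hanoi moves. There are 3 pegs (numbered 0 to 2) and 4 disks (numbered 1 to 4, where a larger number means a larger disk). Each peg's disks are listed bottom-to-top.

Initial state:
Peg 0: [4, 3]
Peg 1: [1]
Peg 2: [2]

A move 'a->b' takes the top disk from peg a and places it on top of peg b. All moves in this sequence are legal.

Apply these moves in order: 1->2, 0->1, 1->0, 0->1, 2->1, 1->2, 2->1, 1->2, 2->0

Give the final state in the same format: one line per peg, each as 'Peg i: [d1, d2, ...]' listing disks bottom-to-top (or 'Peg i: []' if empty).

Answer: Peg 0: [4, 1]
Peg 1: [3]
Peg 2: [2]

Derivation:
After move 1 (1->2):
Peg 0: [4, 3]
Peg 1: []
Peg 2: [2, 1]

After move 2 (0->1):
Peg 0: [4]
Peg 1: [3]
Peg 2: [2, 1]

After move 3 (1->0):
Peg 0: [4, 3]
Peg 1: []
Peg 2: [2, 1]

After move 4 (0->1):
Peg 0: [4]
Peg 1: [3]
Peg 2: [2, 1]

After move 5 (2->1):
Peg 0: [4]
Peg 1: [3, 1]
Peg 2: [2]

After move 6 (1->2):
Peg 0: [4]
Peg 1: [3]
Peg 2: [2, 1]

After move 7 (2->1):
Peg 0: [4]
Peg 1: [3, 1]
Peg 2: [2]

After move 8 (1->2):
Peg 0: [4]
Peg 1: [3]
Peg 2: [2, 1]

After move 9 (2->0):
Peg 0: [4, 1]
Peg 1: [3]
Peg 2: [2]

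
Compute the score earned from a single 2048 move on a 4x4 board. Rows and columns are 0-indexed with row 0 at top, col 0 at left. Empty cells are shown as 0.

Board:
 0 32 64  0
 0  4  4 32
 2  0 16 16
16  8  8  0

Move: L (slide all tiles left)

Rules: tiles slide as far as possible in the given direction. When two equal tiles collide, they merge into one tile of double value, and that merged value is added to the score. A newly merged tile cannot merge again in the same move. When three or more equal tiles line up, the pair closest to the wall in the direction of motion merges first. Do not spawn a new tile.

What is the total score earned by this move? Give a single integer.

Answer: 56

Derivation:
Slide left:
row 0: [0, 32, 64, 0] -> [32, 64, 0, 0]  score +0 (running 0)
row 1: [0, 4, 4, 32] -> [8, 32, 0, 0]  score +8 (running 8)
row 2: [2, 0, 16, 16] -> [2, 32, 0, 0]  score +32 (running 40)
row 3: [16, 8, 8, 0] -> [16, 16, 0, 0]  score +16 (running 56)
Board after move:
32 64  0  0
 8 32  0  0
 2 32  0  0
16 16  0  0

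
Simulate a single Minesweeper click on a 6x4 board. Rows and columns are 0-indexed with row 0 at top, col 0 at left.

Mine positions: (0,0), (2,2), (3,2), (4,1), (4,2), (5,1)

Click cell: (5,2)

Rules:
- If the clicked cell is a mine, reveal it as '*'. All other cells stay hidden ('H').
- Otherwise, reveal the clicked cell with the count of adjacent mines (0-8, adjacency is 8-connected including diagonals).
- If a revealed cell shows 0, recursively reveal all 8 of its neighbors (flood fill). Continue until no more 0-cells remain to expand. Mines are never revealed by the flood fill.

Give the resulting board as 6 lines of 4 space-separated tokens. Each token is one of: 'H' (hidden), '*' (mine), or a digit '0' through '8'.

H H H H
H H H H
H H H H
H H H H
H H H H
H H 3 H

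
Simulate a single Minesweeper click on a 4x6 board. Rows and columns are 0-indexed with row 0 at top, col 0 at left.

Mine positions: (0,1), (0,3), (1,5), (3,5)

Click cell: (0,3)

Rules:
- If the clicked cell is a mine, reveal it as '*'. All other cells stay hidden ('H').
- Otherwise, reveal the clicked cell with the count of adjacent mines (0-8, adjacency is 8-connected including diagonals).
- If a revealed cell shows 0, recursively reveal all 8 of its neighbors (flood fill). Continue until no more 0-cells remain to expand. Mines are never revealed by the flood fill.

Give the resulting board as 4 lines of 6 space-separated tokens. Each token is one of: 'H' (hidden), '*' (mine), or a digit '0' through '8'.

H H H * H H
H H H H H H
H H H H H H
H H H H H H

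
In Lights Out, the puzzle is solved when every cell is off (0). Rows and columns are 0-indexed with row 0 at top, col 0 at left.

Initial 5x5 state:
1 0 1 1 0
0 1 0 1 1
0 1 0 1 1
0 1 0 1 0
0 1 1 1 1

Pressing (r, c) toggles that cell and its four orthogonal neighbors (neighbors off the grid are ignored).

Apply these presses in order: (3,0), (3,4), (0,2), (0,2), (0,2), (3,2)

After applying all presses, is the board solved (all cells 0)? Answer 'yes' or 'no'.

After press 1 at (3,0):
1 0 1 1 0
0 1 0 1 1
1 1 0 1 1
1 0 0 1 0
1 1 1 1 1

After press 2 at (3,4):
1 0 1 1 0
0 1 0 1 1
1 1 0 1 0
1 0 0 0 1
1 1 1 1 0

After press 3 at (0,2):
1 1 0 0 0
0 1 1 1 1
1 1 0 1 0
1 0 0 0 1
1 1 1 1 0

After press 4 at (0,2):
1 0 1 1 0
0 1 0 1 1
1 1 0 1 0
1 0 0 0 1
1 1 1 1 0

After press 5 at (0,2):
1 1 0 0 0
0 1 1 1 1
1 1 0 1 0
1 0 0 0 1
1 1 1 1 0

After press 6 at (3,2):
1 1 0 0 0
0 1 1 1 1
1 1 1 1 0
1 1 1 1 1
1 1 0 1 0

Lights still on: 18

Answer: no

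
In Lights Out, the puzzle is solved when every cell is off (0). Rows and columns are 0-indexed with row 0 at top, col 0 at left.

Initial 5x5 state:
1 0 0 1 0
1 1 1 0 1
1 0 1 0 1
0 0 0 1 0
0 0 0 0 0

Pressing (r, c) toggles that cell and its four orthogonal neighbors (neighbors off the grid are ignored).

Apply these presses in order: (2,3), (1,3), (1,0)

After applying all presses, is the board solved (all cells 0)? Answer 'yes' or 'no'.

Answer: yes

Derivation:
After press 1 at (2,3):
1 0 0 1 0
1 1 1 1 1
1 0 0 1 0
0 0 0 0 0
0 0 0 0 0

After press 2 at (1,3):
1 0 0 0 0
1 1 0 0 0
1 0 0 0 0
0 0 0 0 0
0 0 0 0 0

After press 3 at (1,0):
0 0 0 0 0
0 0 0 0 0
0 0 0 0 0
0 0 0 0 0
0 0 0 0 0

Lights still on: 0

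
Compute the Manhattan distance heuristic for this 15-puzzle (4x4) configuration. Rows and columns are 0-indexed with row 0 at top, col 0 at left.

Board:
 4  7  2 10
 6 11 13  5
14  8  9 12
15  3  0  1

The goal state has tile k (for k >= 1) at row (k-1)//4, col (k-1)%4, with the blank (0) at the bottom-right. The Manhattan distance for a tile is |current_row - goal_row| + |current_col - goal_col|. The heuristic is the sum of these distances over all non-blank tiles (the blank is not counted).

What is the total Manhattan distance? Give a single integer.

Answer: 39

Derivation:
Tile 4: (0,0)->(0,3) = 3
Tile 7: (0,1)->(1,2) = 2
Tile 2: (0,2)->(0,1) = 1
Tile 10: (0,3)->(2,1) = 4
Tile 6: (1,0)->(1,1) = 1
Tile 11: (1,1)->(2,2) = 2
Tile 13: (1,2)->(3,0) = 4
Tile 5: (1,3)->(1,0) = 3
Tile 14: (2,0)->(3,1) = 2
Tile 8: (2,1)->(1,3) = 3
Tile 9: (2,2)->(2,0) = 2
Tile 12: (2,3)->(2,3) = 0
Tile 15: (3,0)->(3,2) = 2
Tile 3: (3,1)->(0,2) = 4
Tile 1: (3,3)->(0,0) = 6
Sum: 3 + 2 + 1 + 4 + 1 + 2 + 4 + 3 + 2 + 3 + 2 + 0 + 2 + 4 + 6 = 39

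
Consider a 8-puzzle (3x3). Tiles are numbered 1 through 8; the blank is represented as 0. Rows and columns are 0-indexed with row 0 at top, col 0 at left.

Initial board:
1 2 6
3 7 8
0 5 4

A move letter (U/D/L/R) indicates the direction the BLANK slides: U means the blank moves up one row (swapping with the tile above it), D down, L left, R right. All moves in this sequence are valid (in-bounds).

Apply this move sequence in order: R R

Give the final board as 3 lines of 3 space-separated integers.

Answer: 1 2 6
3 7 8
5 4 0

Derivation:
After move 1 (R):
1 2 6
3 7 8
5 0 4

After move 2 (R):
1 2 6
3 7 8
5 4 0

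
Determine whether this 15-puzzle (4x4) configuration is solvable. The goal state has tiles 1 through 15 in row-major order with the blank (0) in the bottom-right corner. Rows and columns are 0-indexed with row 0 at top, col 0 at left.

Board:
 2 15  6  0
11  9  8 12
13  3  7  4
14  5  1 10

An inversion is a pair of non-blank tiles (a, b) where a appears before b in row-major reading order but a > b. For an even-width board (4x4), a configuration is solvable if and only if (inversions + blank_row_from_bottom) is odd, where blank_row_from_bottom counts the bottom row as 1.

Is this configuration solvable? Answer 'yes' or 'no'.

Answer: no

Derivation:
Inversions: 58
Blank is in row 0 (0-indexed from top), which is row 4 counting from the bottom (bottom = 1).
58 + 4 = 62, which is even, so the puzzle is not solvable.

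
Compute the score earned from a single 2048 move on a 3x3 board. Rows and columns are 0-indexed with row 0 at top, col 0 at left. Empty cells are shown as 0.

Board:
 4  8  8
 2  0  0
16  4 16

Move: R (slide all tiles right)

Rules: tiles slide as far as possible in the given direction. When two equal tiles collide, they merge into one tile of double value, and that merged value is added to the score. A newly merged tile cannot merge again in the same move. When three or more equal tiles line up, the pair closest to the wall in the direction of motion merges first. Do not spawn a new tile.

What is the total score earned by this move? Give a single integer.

Slide right:
row 0: [4, 8, 8] -> [0, 4, 16]  score +16 (running 16)
row 1: [2, 0, 0] -> [0, 0, 2]  score +0 (running 16)
row 2: [16, 4, 16] -> [16, 4, 16]  score +0 (running 16)
Board after move:
 0  4 16
 0  0  2
16  4 16

Answer: 16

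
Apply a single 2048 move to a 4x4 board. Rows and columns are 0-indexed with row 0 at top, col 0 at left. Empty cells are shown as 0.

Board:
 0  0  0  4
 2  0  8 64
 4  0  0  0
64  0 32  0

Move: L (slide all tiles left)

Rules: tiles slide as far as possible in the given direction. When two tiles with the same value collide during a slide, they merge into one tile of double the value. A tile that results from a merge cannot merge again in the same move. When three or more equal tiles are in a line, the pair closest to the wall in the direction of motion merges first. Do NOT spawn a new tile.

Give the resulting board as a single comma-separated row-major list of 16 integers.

Answer: 4, 0, 0, 0, 2, 8, 64, 0, 4, 0, 0, 0, 64, 32, 0, 0

Derivation:
Slide left:
row 0: [0, 0, 0, 4] -> [4, 0, 0, 0]
row 1: [2, 0, 8, 64] -> [2, 8, 64, 0]
row 2: [4, 0, 0, 0] -> [4, 0, 0, 0]
row 3: [64, 0, 32, 0] -> [64, 32, 0, 0]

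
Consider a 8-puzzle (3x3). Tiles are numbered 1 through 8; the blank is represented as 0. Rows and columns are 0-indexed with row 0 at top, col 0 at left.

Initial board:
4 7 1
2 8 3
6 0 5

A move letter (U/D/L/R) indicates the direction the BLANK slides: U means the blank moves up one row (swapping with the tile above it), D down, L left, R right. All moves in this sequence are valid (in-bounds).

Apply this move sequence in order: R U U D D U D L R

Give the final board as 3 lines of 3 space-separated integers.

Answer: 4 7 1
2 8 3
6 5 0

Derivation:
After move 1 (R):
4 7 1
2 8 3
6 5 0

After move 2 (U):
4 7 1
2 8 0
6 5 3

After move 3 (U):
4 7 0
2 8 1
6 5 3

After move 4 (D):
4 7 1
2 8 0
6 5 3

After move 5 (D):
4 7 1
2 8 3
6 5 0

After move 6 (U):
4 7 1
2 8 0
6 5 3

After move 7 (D):
4 7 1
2 8 3
6 5 0

After move 8 (L):
4 7 1
2 8 3
6 0 5

After move 9 (R):
4 7 1
2 8 3
6 5 0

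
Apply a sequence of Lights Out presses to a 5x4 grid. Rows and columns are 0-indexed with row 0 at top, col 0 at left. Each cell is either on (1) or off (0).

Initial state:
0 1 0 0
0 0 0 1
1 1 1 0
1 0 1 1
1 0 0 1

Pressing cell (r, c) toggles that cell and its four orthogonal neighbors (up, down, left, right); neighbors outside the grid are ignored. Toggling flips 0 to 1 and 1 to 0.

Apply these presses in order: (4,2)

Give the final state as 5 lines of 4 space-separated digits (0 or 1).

Answer: 0 1 0 0
0 0 0 1
1 1 1 0
1 0 0 1
1 1 1 0

Derivation:
After press 1 at (4,2):
0 1 0 0
0 0 0 1
1 1 1 0
1 0 0 1
1 1 1 0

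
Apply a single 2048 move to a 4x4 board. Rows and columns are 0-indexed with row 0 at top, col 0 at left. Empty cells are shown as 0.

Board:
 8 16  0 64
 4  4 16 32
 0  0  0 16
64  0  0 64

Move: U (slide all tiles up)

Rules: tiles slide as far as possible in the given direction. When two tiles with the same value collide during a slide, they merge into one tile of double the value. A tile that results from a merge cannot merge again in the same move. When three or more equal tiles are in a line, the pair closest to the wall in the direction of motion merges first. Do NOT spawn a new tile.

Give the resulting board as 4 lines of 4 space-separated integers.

Answer:  8 16 16 64
 4  4  0 32
64  0  0 16
 0  0  0 64

Derivation:
Slide up:
col 0: [8, 4, 0, 64] -> [8, 4, 64, 0]
col 1: [16, 4, 0, 0] -> [16, 4, 0, 0]
col 2: [0, 16, 0, 0] -> [16, 0, 0, 0]
col 3: [64, 32, 16, 64] -> [64, 32, 16, 64]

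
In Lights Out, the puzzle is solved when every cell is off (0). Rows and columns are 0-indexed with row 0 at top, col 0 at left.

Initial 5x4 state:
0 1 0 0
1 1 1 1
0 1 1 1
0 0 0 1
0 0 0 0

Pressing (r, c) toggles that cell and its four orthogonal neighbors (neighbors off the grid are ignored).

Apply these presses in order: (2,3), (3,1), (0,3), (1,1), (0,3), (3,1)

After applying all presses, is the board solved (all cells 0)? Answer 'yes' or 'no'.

After press 1 at (2,3):
0 1 0 0
1 1 1 0
0 1 0 0
0 0 0 0
0 0 0 0

After press 2 at (3,1):
0 1 0 0
1 1 1 0
0 0 0 0
1 1 1 0
0 1 0 0

After press 3 at (0,3):
0 1 1 1
1 1 1 1
0 0 0 0
1 1 1 0
0 1 0 0

After press 4 at (1,1):
0 0 1 1
0 0 0 1
0 1 0 0
1 1 1 0
0 1 0 0

After press 5 at (0,3):
0 0 0 0
0 0 0 0
0 1 0 0
1 1 1 0
0 1 0 0

After press 6 at (3,1):
0 0 0 0
0 0 0 0
0 0 0 0
0 0 0 0
0 0 0 0

Lights still on: 0

Answer: yes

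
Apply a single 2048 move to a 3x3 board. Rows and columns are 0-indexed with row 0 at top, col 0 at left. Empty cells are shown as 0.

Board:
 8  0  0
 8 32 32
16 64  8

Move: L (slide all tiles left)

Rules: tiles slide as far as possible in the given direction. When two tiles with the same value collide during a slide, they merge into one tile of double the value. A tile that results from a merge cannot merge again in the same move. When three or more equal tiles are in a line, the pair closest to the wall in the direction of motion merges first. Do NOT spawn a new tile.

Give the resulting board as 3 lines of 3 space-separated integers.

Slide left:
row 0: [8, 0, 0] -> [8, 0, 0]
row 1: [8, 32, 32] -> [8, 64, 0]
row 2: [16, 64, 8] -> [16, 64, 8]

Answer:  8  0  0
 8 64  0
16 64  8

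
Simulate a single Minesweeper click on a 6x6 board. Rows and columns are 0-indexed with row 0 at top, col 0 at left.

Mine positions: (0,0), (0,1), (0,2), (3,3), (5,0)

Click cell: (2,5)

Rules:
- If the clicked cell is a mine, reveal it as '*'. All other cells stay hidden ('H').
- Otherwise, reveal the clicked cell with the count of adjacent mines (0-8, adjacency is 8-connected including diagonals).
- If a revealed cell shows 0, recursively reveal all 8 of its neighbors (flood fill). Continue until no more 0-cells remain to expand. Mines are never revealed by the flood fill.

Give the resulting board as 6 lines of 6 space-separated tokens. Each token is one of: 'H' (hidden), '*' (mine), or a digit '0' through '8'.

H H H 1 0 0
H H H 1 0 0
H H H 1 1 0
H H H H 1 0
H 1 1 1 1 0
H 1 0 0 0 0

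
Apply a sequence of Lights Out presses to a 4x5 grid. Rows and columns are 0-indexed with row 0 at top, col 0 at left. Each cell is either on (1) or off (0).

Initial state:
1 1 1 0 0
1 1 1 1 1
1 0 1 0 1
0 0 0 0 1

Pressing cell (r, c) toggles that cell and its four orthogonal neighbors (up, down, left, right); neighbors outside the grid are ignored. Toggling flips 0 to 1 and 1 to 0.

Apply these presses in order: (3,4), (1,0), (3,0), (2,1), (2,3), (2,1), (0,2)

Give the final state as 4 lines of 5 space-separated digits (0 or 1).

After press 1 at (3,4):
1 1 1 0 0
1 1 1 1 1
1 0 1 0 0
0 0 0 1 0

After press 2 at (1,0):
0 1 1 0 0
0 0 1 1 1
0 0 1 0 0
0 0 0 1 0

After press 3 at (3,0):
0 1 1 0 0
0 0 1 1 1
1 0 1 0 0
1 1 0 1 0

After press 4 at (2,1):
0 1 1 0 0
0 1 1 1 1
0 1 0 0 0
1 0 0 1 0

After press 5 at (2,3):
0 1 1 0 0
0 1 1 0 1
0 1 1 1 1
1 0 0 0 0

After press 6 at (2,1):
0 1 1 0 0
0 0 1 0 1
1 0 0 1 1
1 1 0 0 0

After press 7 at (0,2):
0 0 0 1 0
0 0 0 0 1
1 0 0 1 1
1 1 0 0 0

Answer: 0 0 0 1 0
0 0 0 0 1
1 0 0 1 1
1 1 0 0 0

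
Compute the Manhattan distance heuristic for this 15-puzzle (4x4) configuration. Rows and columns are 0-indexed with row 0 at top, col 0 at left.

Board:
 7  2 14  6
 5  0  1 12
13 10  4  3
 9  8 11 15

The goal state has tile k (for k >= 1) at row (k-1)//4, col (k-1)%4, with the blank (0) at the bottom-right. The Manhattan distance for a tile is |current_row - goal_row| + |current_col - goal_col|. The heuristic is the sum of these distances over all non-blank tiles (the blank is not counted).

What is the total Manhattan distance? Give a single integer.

Tile 7: at (0,0), goal (1,2), distance |0-1|+|0-2| = 3
Tile 2: at (0,1), goal (0,1), distance |0-0|+|1-1| = 0
Tile 14: at (0,2), goal (3,1), distance |0-3|+|2-1| = 4
Tile 6: at (0,3), goal (1,1), distance |0-1|+|3-1| = 3
Tile 5: at (1,0), goal (1,0), distance |1-1|+|0-0| = 0
Tile 1: at (1,2), goal (0,0), distance |1-0|+|2-0| = 3
Tile 12: at (1,3), goal (2,3), distance |1-2|+|3-3| = 1
Tile 13: at (2,0), goal (3,0), distance |2-3|+|0-0| = 1
Tile 10: at (2,1), goal (2,1), distance |2-2|+|1-1| = 0
Tile 4: at (2,2), goal (0,3), distance |2-0|+|2-3| = 3
Tile 3: at (2,3), goal (0,2), distance |2-0|+|3-2| = 3
Tile 9: at (3,0), goal (2,0), distance |3-2|+|0-0| = 1
Tile 8: at (3,1), goal (1,3), distance |3-1|+|1-3| = 4
Tile 11: at (3,2), goal (2,2), distance |3-2|+|2-2| = 1
Tile 15: at (3,3), goal (3,2), distance |3-3|+|3-2| = 1
Sum: 3 + 0 + 4 + 3 + 0 + 3 + 1 + 1 + 0 + 3 + 3 + 1 + 4 + 1 + 1 = 28

Answer: 28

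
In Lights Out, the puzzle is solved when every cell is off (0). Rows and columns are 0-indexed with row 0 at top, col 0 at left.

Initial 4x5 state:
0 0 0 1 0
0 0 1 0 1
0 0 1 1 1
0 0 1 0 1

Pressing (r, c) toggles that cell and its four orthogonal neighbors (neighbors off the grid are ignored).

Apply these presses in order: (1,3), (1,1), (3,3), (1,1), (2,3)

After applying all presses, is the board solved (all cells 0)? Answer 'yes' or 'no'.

Answer: yes

Derivation:
After press 1 at (1,3):
0 0 0 0 0
0 0 0 1 0
0 0 1 0 1
0 0 1 0 1

After press 2 at (1,1):
0 1 0 0 0
1 1 1 1 0
0 1 1 0 1
0 0 1 0 1

After press 3 at (3,3):
0 1 0 0 0
1 1 1 1 0
0 1 1 1 1
0 0 0 1 0

After press 4 at (1,1):
0 0 0 0 0
0 0 0 1 0
0 0 1 1 1
0 0 0 1 0

After press 5 at (2,3):
0 0 0 0 0
0 0 0 0 0
0 0 0 0 0
0 0 0 0 0

Lights still on: 0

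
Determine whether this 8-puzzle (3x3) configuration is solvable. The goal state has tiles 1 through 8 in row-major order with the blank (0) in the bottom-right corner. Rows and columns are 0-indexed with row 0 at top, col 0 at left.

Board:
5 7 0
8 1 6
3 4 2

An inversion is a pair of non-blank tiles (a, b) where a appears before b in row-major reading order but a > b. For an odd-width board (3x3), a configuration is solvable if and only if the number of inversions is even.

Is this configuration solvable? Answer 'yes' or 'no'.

Answer: no

Derivation:
Inversions (pairs i<j in row-major order where tile[i] > tile[j] > 0): 19
19 is odd, so the puzzle is not solvable.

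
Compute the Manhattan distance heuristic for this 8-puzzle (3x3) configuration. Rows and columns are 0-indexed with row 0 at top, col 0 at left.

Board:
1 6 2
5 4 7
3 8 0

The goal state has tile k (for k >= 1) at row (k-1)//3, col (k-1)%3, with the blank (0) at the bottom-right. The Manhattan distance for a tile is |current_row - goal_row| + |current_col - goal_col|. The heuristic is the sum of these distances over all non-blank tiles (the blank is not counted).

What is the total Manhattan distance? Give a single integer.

Tile 1: (0,0)->(0,0) = 0
Tile 6: (0,1)->(1,2) = 2
Tile 2: (0,2)->(0,1) = 1
Tile 5: (1,0)->(1,1) = 1
Tile 4: (1,1)->(1,0) = 1
Tile 7: (1,2)->(2,0) = 3
Tile 3: (2,0)->(0,2) = 4
Tile 8: (2,1)->(2,1) = 0
Sum: 0 + 2 + 1 + 1 + 1 + 3 + 4 + 0 = 12

Answer: 12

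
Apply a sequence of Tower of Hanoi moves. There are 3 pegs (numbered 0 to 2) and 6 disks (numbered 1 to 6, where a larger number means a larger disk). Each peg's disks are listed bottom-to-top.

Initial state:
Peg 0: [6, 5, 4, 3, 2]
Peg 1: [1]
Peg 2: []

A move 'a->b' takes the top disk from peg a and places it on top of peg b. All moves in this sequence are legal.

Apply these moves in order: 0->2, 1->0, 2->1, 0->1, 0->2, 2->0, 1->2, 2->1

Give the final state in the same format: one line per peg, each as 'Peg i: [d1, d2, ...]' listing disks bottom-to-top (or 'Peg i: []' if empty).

After move 1 (0->2):
Peg 0: [6, 5, 4, 3]
Peg 1: [1]
Peg 2: [2]

After move 2 (1->0):
Peg 0: [6, 5, 4, 3, 1]
Peg 1: []
Peg 2: [2]

After move 3 (2->1):
Peg 0: [6, 5, 4, 3, 1]
Peg 1: [2]
Peg 2: []

After move 4 (0->1):
Peg 0: [6, 5, 4, 3]
Peg 1: [2, 1]
Peg 2: []

After move 5 (0->2):
Peg 0: [6, 5, 4]
Peg 1: [2, 1]
Peg 2: [3]

After move 6 (2->0):
Peg 0: [6, 5, 4, 3]
Peg 1: [2, 1]
Peg 2: []

After move 7 (1->2):
Peg 0: [6, 5, 4, 3]
Peg 1: [2]
Peg 2: [1]

After move 8 (2->1):
Peg 0: [6, 5, 4, 3]
Peg 1: [2, 1]
Peg 2: []

Answer: Peg 0: [6, 5, 4, 3]
Peg 1: [2, 1]
Peg 2: []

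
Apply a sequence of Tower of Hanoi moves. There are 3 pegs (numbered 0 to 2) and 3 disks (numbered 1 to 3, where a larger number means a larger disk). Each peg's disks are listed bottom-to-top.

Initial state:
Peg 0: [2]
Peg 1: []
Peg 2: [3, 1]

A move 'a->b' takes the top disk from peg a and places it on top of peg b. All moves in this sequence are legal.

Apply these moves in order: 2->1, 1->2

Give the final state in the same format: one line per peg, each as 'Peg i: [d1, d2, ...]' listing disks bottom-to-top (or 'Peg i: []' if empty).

After move 1 (2->1):
Peg 0: [2]
Peg 1: [1]
Peg 2: [3]

After move 2 (1->2):
Peg 0: [2]
Peg 1: []
Peg 2: [3, 1]

Answer: Peg 0: [2]
Peg 1: []
Peg 2: [3, 1]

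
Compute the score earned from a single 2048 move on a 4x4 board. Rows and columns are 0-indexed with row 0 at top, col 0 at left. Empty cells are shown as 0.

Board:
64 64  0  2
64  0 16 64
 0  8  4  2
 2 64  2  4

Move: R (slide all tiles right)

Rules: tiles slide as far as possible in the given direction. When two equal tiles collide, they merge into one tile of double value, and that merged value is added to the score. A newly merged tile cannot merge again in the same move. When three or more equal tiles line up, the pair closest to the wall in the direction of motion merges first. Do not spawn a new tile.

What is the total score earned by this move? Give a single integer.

Answer: 128

Derivation:
Slide right:
row 0: [64, 64, 0, 2] -> [0, 0, 128, 2]  score +128 (running 128)
row 1: [64, 0, 16, 64] -> [0, 64, 16, 64]  score +0 (running 128)
row 2: [0, 8, 4, 2] -> [0, 8, 4, 2]  score +0 (running 128)
row 3: [2, 64, 2, 4] -> [2, 64, 2, 4]  score +0 (running 128)
Board after move:
  0   0 128   2
  0  64  16  64
  0   8   4   2
  2  64   2   4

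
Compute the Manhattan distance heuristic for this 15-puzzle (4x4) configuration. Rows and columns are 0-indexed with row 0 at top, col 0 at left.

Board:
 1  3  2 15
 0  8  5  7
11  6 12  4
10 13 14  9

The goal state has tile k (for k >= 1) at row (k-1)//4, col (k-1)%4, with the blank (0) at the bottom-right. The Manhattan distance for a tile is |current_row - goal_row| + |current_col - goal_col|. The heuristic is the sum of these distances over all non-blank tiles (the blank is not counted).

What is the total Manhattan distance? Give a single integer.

Tile 1: (0,0)->(0,0) = 0
Tile 3: (0,1)->(0,2) = 1
Tile 2: (0,2)->(0,1) = 1
Tile 15: (0,3)->(3,2) = 4
Tile 8: (1,1)->(1,3) = 2
Tile 5: (1,2)->(1,0) = 2
Tile 7: (1,3)->(1,2) = 1
Tile 11: (2,0)->(2,2) = 2
Tile 6: (2,1)->(1,1) = 1
Tile 12: (2,2)->(2,3) = 1
Tile 4: (2,3)->(0,3) = 2
Tile 10: (3,0)->(2,1) = 2
Tile 13: (3,1)->(3,0) = 1
Tile 14: (3,2)->(3,1) = 1
Tile 9: (3,3)->(2,0) = 4
Sum: 0 + 1 + 1 + 4 + 2 + 2 + 1 + 2 + 1 + 1 + 2 + 2 + 1 + 1 + 4 = 25

Answer: 25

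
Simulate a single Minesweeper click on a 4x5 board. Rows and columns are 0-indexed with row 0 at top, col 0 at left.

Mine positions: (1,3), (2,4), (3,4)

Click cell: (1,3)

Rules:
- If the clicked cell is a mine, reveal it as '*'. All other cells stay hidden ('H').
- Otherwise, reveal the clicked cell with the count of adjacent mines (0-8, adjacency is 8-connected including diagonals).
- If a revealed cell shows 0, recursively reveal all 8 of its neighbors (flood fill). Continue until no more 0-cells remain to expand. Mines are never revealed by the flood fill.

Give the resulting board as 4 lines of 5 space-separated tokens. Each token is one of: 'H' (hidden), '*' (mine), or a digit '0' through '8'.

H H H H H
H H H * H
H H H H H
H H H H H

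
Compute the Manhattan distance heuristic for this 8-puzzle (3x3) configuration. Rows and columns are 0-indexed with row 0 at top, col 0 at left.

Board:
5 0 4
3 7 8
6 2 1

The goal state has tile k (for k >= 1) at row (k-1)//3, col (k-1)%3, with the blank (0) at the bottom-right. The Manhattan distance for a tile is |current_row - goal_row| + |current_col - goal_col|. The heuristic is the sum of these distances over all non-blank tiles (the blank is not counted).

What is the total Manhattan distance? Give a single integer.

Answer: 21

Derivation:
Tile 5: (0,0)->(1,1) = 2
Tile 4: (0,2)->(1,0) = 3
Tile 3: (1,0)->(0,2) = 3
Tile 7: (1,1)->(2,0) = 2
Tile 8: (1,2)->(2,1) = 2
Tile 6: (2,0)->(1,2) = 3
Tile 2: (2,1)->(0,1) = 2
Tile 1: (2,2)->(0,0) = 4
Sum: 2 + 3 + 3 + 2 + 2 + 3 + 2 + 4 = 21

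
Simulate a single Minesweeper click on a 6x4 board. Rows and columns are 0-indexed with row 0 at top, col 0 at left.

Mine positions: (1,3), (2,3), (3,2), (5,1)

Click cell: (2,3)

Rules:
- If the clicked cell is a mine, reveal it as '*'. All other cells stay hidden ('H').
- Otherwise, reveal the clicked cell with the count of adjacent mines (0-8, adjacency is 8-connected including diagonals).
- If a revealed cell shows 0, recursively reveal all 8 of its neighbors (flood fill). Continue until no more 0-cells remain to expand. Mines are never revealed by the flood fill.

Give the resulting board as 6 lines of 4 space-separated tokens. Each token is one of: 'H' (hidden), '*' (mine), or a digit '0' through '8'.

H H H H
H H H H
H H H *
H H H H
H H H H
H H H H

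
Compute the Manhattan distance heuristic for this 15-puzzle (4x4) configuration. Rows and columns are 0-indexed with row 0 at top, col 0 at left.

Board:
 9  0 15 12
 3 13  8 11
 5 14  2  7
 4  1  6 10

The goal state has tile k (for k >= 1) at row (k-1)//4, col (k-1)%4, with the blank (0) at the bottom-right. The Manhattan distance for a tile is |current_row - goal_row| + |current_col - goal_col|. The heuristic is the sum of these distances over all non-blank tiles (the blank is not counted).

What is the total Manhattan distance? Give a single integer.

Answer: 39

Derivation:
Tile 9: at (0,0), goal (2,0), distance |0-2|+|0-0| = 2
Tile 15: at (0,2), goal (3,2), distance |0-3|+|2-2| = 3
Tile 12: at (0,3), goal (2,3), distance |0-2|+|3-3| = 2
Tile 3: at (1,0), goal (0,2), distance |1-0|+|0-2| = 3
Tile 13: at (1,1), goal (3,0), distance |1-3|+|1-0| = 3
Tile 8: at (1,2), goal (1,3), distance |1-1|+|2-3| = 1
Tile 11: at (1,3), goal (2,2), distance |1-2|+|3-2| = 2
Tile 5: at (2,0), goal (1,0), distance |2-1|+|0-0| = 1
Tile 14: at (2,1), goal (3,1), distance |2-3|+|1-1| = 1
Tile 2: at (2,2), goal (0,1), distance |2-0|+|2-1| = 3
Tile 7: at (2,3), goal (1,2), distance |2-1|+|3-2| = 2
Tile 4: at (3,0), goal (0,3), distance |3-0|+|0-3| = 6
Tile 1: at (3,1), goal (0,0), distance |3-0|+|1-0| = 4
Tile 6: at (3,2), goal (1,1), distance |3-1|+|2-1| = 3
Tile 10: at (3,3), goal (2,1), distance |3-2|+|3-1| = 3
Sum: 2 + 3 + 2 + 3 + 3 + 1 + 2 + 1 + 1 + 3 + 2 + 6 + 4 + 3 + 3 = 39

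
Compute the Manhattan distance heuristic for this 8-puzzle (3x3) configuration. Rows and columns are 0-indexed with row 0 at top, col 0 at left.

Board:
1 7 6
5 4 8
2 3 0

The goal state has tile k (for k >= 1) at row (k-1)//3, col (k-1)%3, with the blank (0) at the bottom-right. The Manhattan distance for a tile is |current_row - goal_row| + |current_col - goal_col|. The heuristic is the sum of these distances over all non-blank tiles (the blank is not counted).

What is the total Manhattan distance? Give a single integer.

Answer: 14

Derivation:
Tile 1: (0,0)->(0,0) = 0
Tile 7: (0,1)->(2,0) = 3
Tile 6: (0,2)->(1,2) = 1
Tile 5: (1,0)->(1,1) = 1
Tile 4: (1,1)->(1,0) = 1
Tile 8: (1,2)->(2,1) = 2
Tile 2: (2,0)->(0,1) = 3
Tile 3: (2,1)->(0,2) = 3
Sum: 0 + 3 + 1 + 1 + 1 + 2 + 3 + 3 = 14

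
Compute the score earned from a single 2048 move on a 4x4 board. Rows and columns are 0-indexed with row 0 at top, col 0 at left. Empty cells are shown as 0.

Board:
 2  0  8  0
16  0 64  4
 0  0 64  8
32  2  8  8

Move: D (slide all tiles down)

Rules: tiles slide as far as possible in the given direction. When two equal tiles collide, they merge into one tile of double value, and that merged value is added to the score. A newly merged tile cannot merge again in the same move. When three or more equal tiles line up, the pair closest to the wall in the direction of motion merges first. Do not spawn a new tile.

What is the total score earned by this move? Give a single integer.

Answer: 144

Derivation:
Slide down:
col 0: [2, 16, 0, 32] -> [0, 2, 16, 32]  score +0 (running 0)
col 1: [0, 0, 0, 2] -> [0, 0, 0, 2]  score +0 (running 0)
col 2: [8, 64, 64, 8] -> [0, 8, 128, 8]  score +128 (running 128)
col 3: [0, 4, 8, 8] -> [0, 0, 4, 16]  score +16 (running 144)
Board after move:
  0   0   0   0
  2   0   8   0
 16   0 128   4
 32   2   8  16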